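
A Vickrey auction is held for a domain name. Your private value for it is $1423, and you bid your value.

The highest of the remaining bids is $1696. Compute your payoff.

Your bid $1423 is below the highest competing bid $1696, so you lose.
A losing bidder pays nothing and receives nothing: payoff = $0.

$0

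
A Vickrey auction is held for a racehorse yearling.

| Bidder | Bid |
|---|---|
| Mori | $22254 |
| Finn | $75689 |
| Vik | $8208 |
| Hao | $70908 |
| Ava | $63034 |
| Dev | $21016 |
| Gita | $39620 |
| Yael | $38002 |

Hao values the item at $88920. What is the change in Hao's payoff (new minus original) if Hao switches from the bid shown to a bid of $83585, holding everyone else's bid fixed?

$13231

The highest bid among the other bidders is $75689; Hao's bid doesn't change that.
Original bid $70908: Hao is not highest (top rival bid is $75689); payoff $0.
Alternative bid $83585: Hao is highest, pays the top rival bid $75689; payoff $88920 − $75689 = $13231.
Change in payoff = $13231 − ($0) = $13231.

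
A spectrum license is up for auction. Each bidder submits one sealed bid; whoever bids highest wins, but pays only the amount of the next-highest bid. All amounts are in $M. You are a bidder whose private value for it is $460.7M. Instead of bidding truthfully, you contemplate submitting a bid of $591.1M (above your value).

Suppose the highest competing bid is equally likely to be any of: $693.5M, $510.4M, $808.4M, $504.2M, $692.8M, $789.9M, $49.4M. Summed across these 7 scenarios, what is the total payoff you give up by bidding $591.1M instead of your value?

The deviation costs you only when the competing bid falls strictly between $460.7M and $591.1M; elsewhere both bids give the same outcome.
$693.5M: outcomes coincide → loss $0M.
$510.4M: truthful payoff $0M, deviation payoff −$49.7M → loss $49.7M.
$808.4M: outcomes coincide → loss $0M.
$504.2M: truthful payoff $0M, deviation payoff −$43.5M → loss $43.5M.
$692.8M: outcomes coincide → loss $0M.
$789.9M: outcomes coincide → loss $0M.
$49.4M: outcomes coincide → loss $0M.
Total loss = $49.7M + $43.5M = $93.2M.

$93.2M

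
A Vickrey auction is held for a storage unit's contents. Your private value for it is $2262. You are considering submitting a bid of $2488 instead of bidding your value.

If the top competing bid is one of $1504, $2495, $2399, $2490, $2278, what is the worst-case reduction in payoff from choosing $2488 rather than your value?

$1504: same outcome either way → loss $0.
$2495: same outcome either way → loss $0.
$2399: truthful gives $0, deviation gives −$137 → loss $137.
$2490: same outcome either way → loss $0.
$2278: truthful gives $0, deviation gives −$16 → loss $16.
Maximum loss: $137.

$137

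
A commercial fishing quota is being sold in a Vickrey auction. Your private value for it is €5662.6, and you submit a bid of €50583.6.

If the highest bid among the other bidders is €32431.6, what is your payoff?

−€26769

Your bid €50583.6 exceeds the highest competing bid €32431.6, so you win.
In a second-price auction the winner pays the second-highest bid, €32431.6.
Payoff = value − price = €5662.6 − €32431.6 = −€26769.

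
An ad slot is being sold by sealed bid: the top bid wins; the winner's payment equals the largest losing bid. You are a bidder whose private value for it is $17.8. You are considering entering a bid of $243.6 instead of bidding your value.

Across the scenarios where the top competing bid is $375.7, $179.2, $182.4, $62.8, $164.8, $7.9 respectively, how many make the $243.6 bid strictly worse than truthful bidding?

The deviation hurts exactly when the highest competing bid lies strictly between $17.8 and $243.6 — overbidding then wins at a price above your value.
$375.7: above both → same outcome either way.
$179.2: inside the interval → strictly worse (loss $161.4).
$182.4: inside the interval → strictly worse (loss $164.6).
$62.8: inside the interval → strictly worse (loss $45).
$164.8: inside the interval → strictly worse (loss $147).
$7.9: below both → same outcome either way.
Count: 4.

4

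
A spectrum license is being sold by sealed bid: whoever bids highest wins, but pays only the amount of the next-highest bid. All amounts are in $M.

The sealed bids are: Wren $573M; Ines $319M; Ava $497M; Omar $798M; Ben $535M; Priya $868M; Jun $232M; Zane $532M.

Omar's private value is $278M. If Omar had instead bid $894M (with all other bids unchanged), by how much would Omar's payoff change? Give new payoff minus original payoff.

The highest bid among the other bidders is $868M; Omar's bid doesn't change that.
Original bid $798M: Omar is not highest (top rival bid is $868M); payoff $0M.
Alternative bid $894M: Omar is highest, pays the top rival bid $868M; payoff $278M − $868M = −$590M.
Change in payoff = −$590M − ($0M) = −$590M.

−$590M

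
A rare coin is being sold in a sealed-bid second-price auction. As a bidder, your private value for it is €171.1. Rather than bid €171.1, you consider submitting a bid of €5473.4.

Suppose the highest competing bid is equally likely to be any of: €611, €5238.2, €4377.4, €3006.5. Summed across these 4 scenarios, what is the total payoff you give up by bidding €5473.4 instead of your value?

The deviation costs you only when the competing bid falls strictly between €171.1 and €5473.4; elsewhere both bids give the same outcome.
€611: truthful payoff €0, deviation payoff −€439.9 → loss €439.9.
€5238.2: truthful payoff €0, deviation payoff −€5067.1 → loss €5067.1.
€4377.4: truthful payoff €0, deviation payoff −€4206.3 → loss €4206.3.
€3006.5: truthful payoff €0, deviation payoff −€2835.4 → loss €2835.4.
Total loss = €439.9 + €5067.1 + €4206.3 + €2835.4 = €12548.7.

€12548.7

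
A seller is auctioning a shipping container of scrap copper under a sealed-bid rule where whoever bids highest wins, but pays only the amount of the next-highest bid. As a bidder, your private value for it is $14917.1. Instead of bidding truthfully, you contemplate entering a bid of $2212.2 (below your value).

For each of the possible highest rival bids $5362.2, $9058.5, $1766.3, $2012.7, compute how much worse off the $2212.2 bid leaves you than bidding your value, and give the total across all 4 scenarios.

The deviation costs you only when the competing bid falls strictly between $2212.2 and $14917.1; elsewhere both bids give the same outcome.
$5362.2: truthful payoff $9554.9, deviation payoff $0 → loss $9554.9.
$9058.5: truthful payoff $5858.6, deviation payoff $0 → loss $5858.6.
$1766.3: outcomes coincide → loss $0.
$2012.7: outcomes coincide → loss $0.
Total loss = $9554.9 + $5858.6 = $15413.5.
Truthful bidding weakly dominates here: raising your bid can only win items priced above your value, and lowering it can only forfeit items priced below.

$15413.5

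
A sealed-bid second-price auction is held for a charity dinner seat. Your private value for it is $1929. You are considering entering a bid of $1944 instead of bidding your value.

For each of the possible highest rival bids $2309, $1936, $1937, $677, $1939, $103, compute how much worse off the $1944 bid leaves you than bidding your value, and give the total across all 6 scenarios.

$25

The deviation costs you only when the competing bid falls strictly between $1929 and $1944; elsewhere both bids give the same outcome.
$2309: outcomes coincide → loss $0.
$1936: truthful payoff $0, deviation payoff −$7 → loss $7.
$1937: truthful payoff $0, deviation payoff −$8 → loss $8.
$677: outcomes coincide → loss $0.
$1939: truthful payoff $0, deviation payoff −$10 → loss $10.
$103: outcomes coincide → loss $0.
Total loss = $7 + $8 + $10 = $25.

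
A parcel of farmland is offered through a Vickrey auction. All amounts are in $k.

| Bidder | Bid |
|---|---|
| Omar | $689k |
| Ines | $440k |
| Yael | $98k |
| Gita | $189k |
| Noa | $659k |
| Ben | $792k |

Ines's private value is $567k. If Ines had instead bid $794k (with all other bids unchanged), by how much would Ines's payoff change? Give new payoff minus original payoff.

−$225k

The highest bid among the other bidders is $792k; Ines's bid doesn't change that.
Original bid $440k: Ines is not highest (top rival bid is $792k); payoff $0k.
Alternative bid $794k: Ines is highest, pays the top rival bid $792k; payoff $567k − $792k = −$225k.
Change in payoff = −$225k − ($0k) = −$225k.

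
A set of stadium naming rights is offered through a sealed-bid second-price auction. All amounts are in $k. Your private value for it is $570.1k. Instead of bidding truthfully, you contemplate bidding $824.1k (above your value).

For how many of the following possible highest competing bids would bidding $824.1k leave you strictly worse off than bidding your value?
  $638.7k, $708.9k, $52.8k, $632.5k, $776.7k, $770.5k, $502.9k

The deviation hurts exactly when the highest competing bid lies strictly between $570.1k and $824.1k — overbidding then wins at a price above your value.
$638.7k: inside the interval → strictly worse (loss $68.6k).
$708.9k: inside the interval → strictly worse (loss $138.8k).
$52.8k: below both → same outcome either way.
$632.5k: inside the interval → strictly worse (loss $62.4k).
$776.7k: inside the interval → strictly worse (loss $206.6k).
$770.5k: inside the interval → strictly worse (loss $200.4k).
$502.9k: below both → same outcome either way.
Count: 5.

5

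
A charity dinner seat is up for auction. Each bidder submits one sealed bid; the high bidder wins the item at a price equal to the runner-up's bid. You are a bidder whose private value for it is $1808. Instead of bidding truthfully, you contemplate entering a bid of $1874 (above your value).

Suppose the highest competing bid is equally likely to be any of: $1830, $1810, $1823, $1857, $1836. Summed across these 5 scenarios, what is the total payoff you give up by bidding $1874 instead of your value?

The deviation costs you only when the competing bid falls strictly between $1808 and $1874; elsewhere both bids give the same outcome.
$1830: truthful payoff $0, deviation payoff −$22 → loss $22.
$1810: truthful payoff $0, deviation payoff −$2 → loss $2.
$1823: truthful payoff $0, deviation payoff −$15 → loss $15.
$1857: truthful payoff $0, deviation payoff −$49 → loss $49.
$1836: truthful payoff $0, deviation payoff −$28 → loss $28.
Total loss = $22 + $2 + $15 + $49 + $28 = $116.

$116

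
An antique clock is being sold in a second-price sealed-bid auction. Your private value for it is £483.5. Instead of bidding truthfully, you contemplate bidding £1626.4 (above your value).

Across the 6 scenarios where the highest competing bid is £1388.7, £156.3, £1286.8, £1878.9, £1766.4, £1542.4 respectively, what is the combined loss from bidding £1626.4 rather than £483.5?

£2767.4

The deviation costs you only when the competing bid falls strictly between £483.5 and £1626.4; elsewhere both bids give the same outcome.
£1388.7: truthful payoff £0, deviation payoff −£905.2 → loss £905.2.
£156.3: outcomes coincide → loss £0.
£1286.8: truthful payoff £0, deviation payoff −£803.3 → loss £803.3.
£1878.9: outcomes coincide → loss £0.
£1766.4: outcomes coincide → loss £0.
£1542.4: truthful payoff £0, deviation payoff −£1058.9 → loss £1058.9.
Total loss = £905.2 + £803.3 + £1058.9 = £2767.4.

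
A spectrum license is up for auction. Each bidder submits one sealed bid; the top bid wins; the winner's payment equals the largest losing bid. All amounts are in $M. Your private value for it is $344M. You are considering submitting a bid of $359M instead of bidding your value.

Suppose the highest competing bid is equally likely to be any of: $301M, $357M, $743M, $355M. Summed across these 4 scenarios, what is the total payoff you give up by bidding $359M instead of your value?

The deviation costs you only when the competing bid falls strictly between $344M and $359M; elsewhere both bids give the same outcome.
$301M: outcomes coincide → loss $0M.
$357M: truthful payoff $0M, deviation payoff −$13M → loss $13M.
$743M: outcomes coincide → loss $0M.
$355M: truthful payoff $0M, deviation payoff −$11M → loss $11M.
Total loss = $13M + $11M = $24M.

$24M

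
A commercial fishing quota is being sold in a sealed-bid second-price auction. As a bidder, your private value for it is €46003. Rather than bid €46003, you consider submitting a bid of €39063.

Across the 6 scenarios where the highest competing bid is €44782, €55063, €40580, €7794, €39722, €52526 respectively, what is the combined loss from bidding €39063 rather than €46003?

The deviation costs you only when the competing bid falls strictly between €39063 and €46003; elsewhere both bids give the same outcome.
€44782: truthful payoff €1221, deviation payoff €0 → loss €1221.
€55063: outcomes coincide → loss €0.
€40580: truthful payoff €5423, deviation payoff €0 → loss €5423.
€7794: outcomes coincide → loss €0.
€39722: truthful payoff €6281, deviation payoff €0 → loss €6281.
€52526: outcomes coincide → loss €0.
Total loss = €1221 + €5423 + €6281 = €12925.

€12925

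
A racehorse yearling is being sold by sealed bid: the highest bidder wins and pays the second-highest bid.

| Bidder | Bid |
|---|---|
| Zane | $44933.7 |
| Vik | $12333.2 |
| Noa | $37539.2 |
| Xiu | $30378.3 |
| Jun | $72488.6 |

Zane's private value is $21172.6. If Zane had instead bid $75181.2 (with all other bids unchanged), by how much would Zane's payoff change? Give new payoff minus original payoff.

The highest bid among the other bidders is $72488.6; Zane's bid doesn't change that.
Original bid $44933.7: Zane is not highest (top rival bid is $72488.6); payoff $0.
Alternative bid $75181.2: Zane is highest, pays the top rival bid $72488.6; payoff $21172.6 − $72488.6 = −$51316.
Change in payoff = −$51316 − ($0) = −$51316.

−$51316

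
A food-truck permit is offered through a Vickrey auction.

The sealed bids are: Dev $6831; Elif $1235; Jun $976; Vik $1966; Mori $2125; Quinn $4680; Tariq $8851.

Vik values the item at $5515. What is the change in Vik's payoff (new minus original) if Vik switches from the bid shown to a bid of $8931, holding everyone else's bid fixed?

The highest bid among the other bidders is $8851; Vik's bid doesn't change that.
Original bid $1966: Vik is not highest (top rival bid is $8851); payoff $0.
Alternative bid $8931: Vik is highest, pays the top rival bid $8851; payoff $5515 − $8851 = −$3336.
Change in payoff = −$3336 − ($0) = −$3336.

−$3336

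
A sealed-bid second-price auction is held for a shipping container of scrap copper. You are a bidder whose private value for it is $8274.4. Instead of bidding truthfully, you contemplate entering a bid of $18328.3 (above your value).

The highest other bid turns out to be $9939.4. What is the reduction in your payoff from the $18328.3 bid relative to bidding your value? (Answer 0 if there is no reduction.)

Bidding your value $8274.4: you lose (since $8274.4 < $9939.4). Payoff $0.
Bidding $18328.3: you win and pay $9939.4. Payoff $8274.4 − $9939.4 = −$1665.
The competing bid $9939.4 lies between your value and your inflated bid, so overbidding wins an item priced above your value.
Loss from deviating = $0 − (−$1665) = $1665.

$1665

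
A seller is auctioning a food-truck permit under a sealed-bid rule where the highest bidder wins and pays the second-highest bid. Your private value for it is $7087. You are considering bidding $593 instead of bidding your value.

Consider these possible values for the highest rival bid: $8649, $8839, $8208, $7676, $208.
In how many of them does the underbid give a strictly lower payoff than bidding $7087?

The deviation hurts exactly when the highest competing bid lies strictly between $593 and $7087 — underbidding then forfeits a profitable win.
$8649: above both → same outcome either way.
$8839: above both → same outcome either way.
$8208: above both → same outcome either way.
$7676: above both → same outcome either way.
$208: below both → same outcome either way.
Count: 0.

0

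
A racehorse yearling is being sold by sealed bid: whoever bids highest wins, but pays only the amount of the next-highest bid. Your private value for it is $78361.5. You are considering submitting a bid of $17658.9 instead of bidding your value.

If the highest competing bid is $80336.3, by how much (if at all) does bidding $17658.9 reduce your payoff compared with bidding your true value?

$0

Bidding your value $78361.5: you lose (since $78361.5 < $80336.3). Payoff $0.
Bidding $17658.9: you lose. Payoff $0.
Difference = $0 − $0 = $0; both bids lead to the same outcome because the competing bid is above both your value and your alternative bid.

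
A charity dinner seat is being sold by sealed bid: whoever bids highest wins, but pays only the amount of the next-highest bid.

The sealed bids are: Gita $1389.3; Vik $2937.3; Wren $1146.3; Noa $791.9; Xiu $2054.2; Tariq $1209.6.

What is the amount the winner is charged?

Highest bid: Vik at $2937.3, so Vik wins.
Second-highest bid: Xiu at $2054.2 — that is the price the winner pays.

$2054.2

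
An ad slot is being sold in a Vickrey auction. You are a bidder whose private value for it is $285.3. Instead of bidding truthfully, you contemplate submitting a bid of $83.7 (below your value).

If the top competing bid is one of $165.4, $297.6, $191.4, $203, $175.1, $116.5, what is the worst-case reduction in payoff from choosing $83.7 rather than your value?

$165.4: truthful gives $119.9, deviation gives $0 → loss $119.9.
$297.6: same outcome either way → loss $0.
$191.4: truthful gives $93.9, deviation gives $0 → loss $93.9.
$203: truthful gives $82.3, deviation gives $0 → loss $82.3.
$175.1: truthful gives $110.2, deviation gives $0 → loss $110.2.
$116.5: truthful gives $168.8, deviation gives $0 → loss $168.8.
Maximum loss: $168.8.

$168.8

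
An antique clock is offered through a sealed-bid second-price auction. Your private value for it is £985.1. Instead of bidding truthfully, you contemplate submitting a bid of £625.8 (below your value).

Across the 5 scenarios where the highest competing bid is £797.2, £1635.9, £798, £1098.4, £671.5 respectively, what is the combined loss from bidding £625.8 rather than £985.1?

£688.6

The deviation costs you only when the competing bid falls strictly between £625.8 and £985.1; elsewhere both bids give the same outcome.
£797.2: truthful payoff £187.9, deviation payoff £0 → loss £187.9.
£1635.9: outcomes coincide → loss £0.
£798: truthful payoff £187.1, deviation payoff £0 → loss £187.1.
£1098.4: outcomes coincide → loss £0.
£671.5: truthful payoff £313.6, deviation payoff £0 → loss £313.6.
Total loss = £187.9 + £187.1 + £313.6 = £688.6.
In a second-price auction your bid sets only whether you win, not what you pay, so bidding your true value is weakly dominant.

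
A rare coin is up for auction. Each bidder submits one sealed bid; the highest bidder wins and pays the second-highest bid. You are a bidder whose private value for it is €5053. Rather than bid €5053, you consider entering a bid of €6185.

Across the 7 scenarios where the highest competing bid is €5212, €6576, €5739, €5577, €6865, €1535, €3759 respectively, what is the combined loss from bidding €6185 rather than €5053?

€1369

The deviation costs you only when the competing bid falls strictly between €5053 and €6185; elsewhere both bids give the same outcome.
€5212: truthful payoff €0, deviation payoff −€159 → loss €159.
€6576: outcomes coincide → loss €0.
€5739: truthful payoff €0, deviation payoff −€686 → loss €686.
€5577: truthful payoff €0, deviation payoff −€524 → loss €524.
€6865: outcomes coincide → loss €0.
€1535: outcomes coincide → loss €0.
€3759: outcomes coincide → loss €0.
Total loss = €159 + €686 + €524 = €1369.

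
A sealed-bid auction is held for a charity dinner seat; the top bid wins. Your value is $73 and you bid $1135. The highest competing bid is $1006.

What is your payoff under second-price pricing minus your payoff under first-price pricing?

You have the highest bid, so you win under either rule.
Second-price: pay $1006 → payoff −$933.
First-price: pay your own bid $1135 → payoff −$1062.
Difference = −$933 − (−$1062) = $129.

$129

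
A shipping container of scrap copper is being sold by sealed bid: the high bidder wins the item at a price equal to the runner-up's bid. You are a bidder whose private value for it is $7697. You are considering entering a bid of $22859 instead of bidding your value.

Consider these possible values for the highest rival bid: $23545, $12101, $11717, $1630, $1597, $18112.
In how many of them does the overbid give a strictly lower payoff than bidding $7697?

3

The deviation hurts exactly when the highest competing bid lies strictly between $7697 and $22859 — overbidding then wins at a price above your value.
$23545: above both → same outcome either way.
$12101: inside the interval → strictly worse (loss $4404).
$11717: inside the interval → strictly worse (loss $4020).
$1630: below both → same outcome either way.
$1597: below both → same outcome either way.
$18112: inside the interval → strictly worse (loss $10415).
Count: 3.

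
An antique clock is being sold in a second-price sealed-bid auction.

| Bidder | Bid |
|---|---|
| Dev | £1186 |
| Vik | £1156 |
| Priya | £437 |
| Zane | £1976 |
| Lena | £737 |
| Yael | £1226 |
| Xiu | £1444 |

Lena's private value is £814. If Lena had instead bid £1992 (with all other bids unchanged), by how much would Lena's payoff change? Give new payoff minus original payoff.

−£1162

The highest bid among the other bidders is £1976; Lena's bid doesn't change that.
Original bid £737: Lena is not highest (top rival bid is £1976); payoff £0.
Alternative bid £1992: Lena is highest, pays the top rival bid £1976; payoff £814 − £1976 = −£1162.
Change in payoff = −£1162 − (£0) = −£1162.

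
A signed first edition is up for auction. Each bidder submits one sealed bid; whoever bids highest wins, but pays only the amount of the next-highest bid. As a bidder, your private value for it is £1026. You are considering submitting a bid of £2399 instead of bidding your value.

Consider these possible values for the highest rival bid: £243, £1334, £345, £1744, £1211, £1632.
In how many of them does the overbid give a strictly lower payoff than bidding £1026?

4

The deviation hurts exactly when the highest competing bid lies strictly between £1026 and £2399 — overbidding then wins at a price above your value.
£243: below both → same outcome either way.
£1334: inside the interval → strictly worse (loss £308).
£345: below both → same outcome either way.
£1744: inside the interval → strictly worse (loss £718).
£1211: inside the interval → strictly worse (loss £185).
£1632: inside the interval → strictly worse (loss £606).
Count: 4.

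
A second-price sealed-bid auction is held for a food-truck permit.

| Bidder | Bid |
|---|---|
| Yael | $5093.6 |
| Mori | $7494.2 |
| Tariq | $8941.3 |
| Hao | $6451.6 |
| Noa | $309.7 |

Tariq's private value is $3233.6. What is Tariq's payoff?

Highest bid: Tariq at $8941.3, so Tariq wins.
Second-highest bid: Mori at $7494.2 — that is the price the winner pays.
Tariq's payoff = value − price = $3233.6 − $7494.2 = −$4260.6.

−$4260.6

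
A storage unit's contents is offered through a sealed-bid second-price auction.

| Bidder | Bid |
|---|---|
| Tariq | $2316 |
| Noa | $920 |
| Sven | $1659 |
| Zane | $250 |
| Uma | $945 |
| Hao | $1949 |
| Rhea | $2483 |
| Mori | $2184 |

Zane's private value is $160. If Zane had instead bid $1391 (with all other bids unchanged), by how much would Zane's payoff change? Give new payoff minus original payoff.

The highest bid among the other bidders is $2483; Zane's bid doesn't change that.
Original bid $250: Zane is not highest (top rival bid is $2483); payoff $0.
Alternative bid $1391: Zane is not highest (top rival bid is $2483); payoff $0.
Change in payoff = $0 − ($0) = $0.

$0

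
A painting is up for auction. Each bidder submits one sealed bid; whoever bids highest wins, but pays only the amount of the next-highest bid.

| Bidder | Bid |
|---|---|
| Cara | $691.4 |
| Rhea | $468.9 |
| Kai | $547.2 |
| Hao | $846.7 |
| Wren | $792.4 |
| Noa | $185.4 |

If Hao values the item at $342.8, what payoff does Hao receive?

Highest bid: Hao at $846.7, so Hao wins.
Second-highest bid: Wren at $792.4 — that is the price the winner pays.
Hao's payoff = value − price = $342.8 − $792.4 = −$449.6.

−$449.6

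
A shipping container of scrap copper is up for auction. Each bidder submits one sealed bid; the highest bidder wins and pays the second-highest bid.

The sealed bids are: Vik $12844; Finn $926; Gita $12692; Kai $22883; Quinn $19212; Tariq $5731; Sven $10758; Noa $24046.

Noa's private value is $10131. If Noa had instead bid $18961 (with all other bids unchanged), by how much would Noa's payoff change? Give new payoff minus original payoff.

The highest bid among the other bidders is $22883; Noa's bid doesn't change that.
Original bid $24046: Noa is highest, pays the top rival bid $22883; payoff $10131 − $22883 = −$12752.
Alternative bid $18961: Noa is not highest (top rival bid is $22883); payoff $0.
Change in payoff = $0 − (−$12752) = $12752.

$12752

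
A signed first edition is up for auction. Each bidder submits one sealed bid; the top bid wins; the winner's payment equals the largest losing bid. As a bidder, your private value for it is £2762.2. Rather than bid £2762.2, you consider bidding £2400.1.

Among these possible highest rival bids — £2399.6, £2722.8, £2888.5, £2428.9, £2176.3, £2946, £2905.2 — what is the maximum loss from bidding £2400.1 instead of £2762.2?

£2399.6: same outcome either way → loss £0.
£2722.8: truthful gives £39.4, deviation gives £0 → loss £39.4.
£2888.5: same outcome either way → loss £0.
£2428.9: truthful gives £333.3, deviation gives £0 → loss £333.3.
£2176.3: same outcome either way → loss £0.
£2946: same outcome either way → loss £0.
£2905.2: same outcome either way → loss £0.
Maximum loss: £333.3.

£333.3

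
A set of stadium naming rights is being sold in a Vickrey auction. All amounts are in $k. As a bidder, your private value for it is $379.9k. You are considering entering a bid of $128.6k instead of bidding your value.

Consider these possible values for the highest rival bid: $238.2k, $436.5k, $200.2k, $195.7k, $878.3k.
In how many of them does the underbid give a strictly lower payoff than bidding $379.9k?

The deviation hurts exactly when the highest competing bid lies strictly between $128.6k and $379.9k — underbidding then forfeits a profitable win.
$238.2k: inside the interval → strictly worse (loss $141.7k).
$436.5k: above both → same outcome either way.
$200.2k: inside the interval → strictly worse (loss $179.7k).
$195.7k: inside the interval → strictly worse (loss $184.2k).
$878.3k: above both → same outcome either way.
Count: 3.

3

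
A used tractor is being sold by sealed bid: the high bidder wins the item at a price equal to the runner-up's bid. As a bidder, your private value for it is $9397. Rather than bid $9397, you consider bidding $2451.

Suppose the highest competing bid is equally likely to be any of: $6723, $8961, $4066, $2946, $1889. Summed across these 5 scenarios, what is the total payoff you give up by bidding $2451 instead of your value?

$14892

The deviation costs you only when the competing bid falls strictly between $2451 and $9397; elsewhere both bids give the same outcome.
$6723: truthful payoff $2674, deviation payoff $0 → loss $2674.
$8961: truthful payoff $436, deviation payoff $0 → loss $436.
$4066: truthful payoff $5331, deviation payoff $0 → loss $5331.
$2946: truthful payoff $6451, deviation payoff $0 → loss $6451.
$1889: outcomes coincide → loss $0.
Total loss = $2674 + $436 + $5331 + $6451 = $14892.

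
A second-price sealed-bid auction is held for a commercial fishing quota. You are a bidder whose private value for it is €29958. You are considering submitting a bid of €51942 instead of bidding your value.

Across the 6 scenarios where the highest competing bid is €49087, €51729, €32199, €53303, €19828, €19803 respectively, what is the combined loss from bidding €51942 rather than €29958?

The deviation costs you only when the competing bid falls strictly between €29958 and €51942; elsewhere both bids give the same outcome.
€49087: truthful payoff €0, deviation payoff −€19129 → loss €19129.
€51729: truthful payoff €0, deviation payoff −€21771 → loss €21771.
€32199: truthful payoff €0, deviation payoff −€2241 → loss €2241.
€53303: outcomes coincide → loss €0.
€19828: outcomes coincide → loss €0.
€19803: outcomes coincide → loss €0.
Total loss = €19129 + €21771 + €2241 = €43141.
Truthful bidding weakly dominates here: raising your bid can only win items priced above your value, and lowering it can only forfeit items priced below.

€43141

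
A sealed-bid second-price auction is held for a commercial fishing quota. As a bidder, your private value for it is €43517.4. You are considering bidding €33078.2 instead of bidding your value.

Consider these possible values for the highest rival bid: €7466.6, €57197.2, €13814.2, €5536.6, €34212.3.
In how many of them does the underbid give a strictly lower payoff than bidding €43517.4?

The deviation hurts exactly when the highest competing bid lies strictly between €33078.2 and €43517.4 — underbidding then forfeits a profitable win.
€7466.6: below both → same outcome either way.
€57197.2: above both → same outcome either way.
€13814.2: below both → same outcome either way.
€5536.6: below both → same outcome either way.
€34212.3: inside the interval → strictly worse (loss €9305.1).
Count: 1.

1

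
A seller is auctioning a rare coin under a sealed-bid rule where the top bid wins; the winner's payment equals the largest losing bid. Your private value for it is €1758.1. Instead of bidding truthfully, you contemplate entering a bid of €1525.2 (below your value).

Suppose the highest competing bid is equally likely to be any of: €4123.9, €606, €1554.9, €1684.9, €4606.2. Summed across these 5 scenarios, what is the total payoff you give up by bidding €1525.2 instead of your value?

€276.4

The deviation costs you only when the competing bid falls strictly between €1525.2 and €1758.1; elsewhere both bids give the same outcome.
€4123.9: outcomes coincide → loss €0.
€606: outcomes coincide → loss €0.
€1554.9: truthful payoff €203.2, deviation payoff €0 → loss €203.2.
€1684.9: truthful payoff €73.2, deviation payoff €0 → loss €73.2.
€4606.2: outcomes coincide → loss €0.
Total loss = €203.2 + €73.2 = €276.4.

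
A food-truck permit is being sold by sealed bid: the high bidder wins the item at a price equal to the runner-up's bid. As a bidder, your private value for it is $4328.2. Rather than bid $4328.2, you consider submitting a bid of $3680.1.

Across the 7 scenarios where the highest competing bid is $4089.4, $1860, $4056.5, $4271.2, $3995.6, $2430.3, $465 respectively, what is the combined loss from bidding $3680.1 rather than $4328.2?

The deviation costs you only when the competing bid falls strictly between $3680.1 and $4328.2; elsewhere both bids give the same outcome.
$4089.4: truthful payoff $238.8, deviation payoff $0 → loss $238.8.
$1860: outcomes coincide → loss $0.
$4056.5: truthful payoff $271.7, deviation payoff $0 → loss $271.7.
$4271.2: truthful payoff $57, deviation payoff $0 → loss $57.
$3995.6: truthful payoff $332.6, deviation payoff $0 → loss $332.6.
$2430.3: outcomes coincide → loss $0.
$465: outcomes coincide → loss $0.
Total loss = $238.8 + $271.7 + $57 + $332.6 = $900.1.
Because the price is fixed by the runner-up's bid, deviating from your value can only change a good outcome into a bad one — never the reverse.

$900.1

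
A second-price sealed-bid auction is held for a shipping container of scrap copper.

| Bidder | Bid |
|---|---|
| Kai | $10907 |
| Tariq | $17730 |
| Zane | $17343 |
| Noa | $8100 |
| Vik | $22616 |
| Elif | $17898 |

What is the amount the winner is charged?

Highest bid: Vik at $22616, so Vik wins.
Second-highest bid: Elif at $17898 — that is the price the winner pays.

$17898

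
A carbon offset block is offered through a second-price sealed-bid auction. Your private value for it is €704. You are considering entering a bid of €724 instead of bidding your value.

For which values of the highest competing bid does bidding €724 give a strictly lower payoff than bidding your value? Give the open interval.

If the competing bid is below €704, both bids win at the same price — no difference.
If it is above €724, both bids lose — no difference.
If it lies strictly between €704 and €724, bidding your value loses (payoff 0) while bidding €724 wins at a price above your value (payoff negative).
So the deviation strictly hurts on the open interval (€704, €724).

(€704, €724)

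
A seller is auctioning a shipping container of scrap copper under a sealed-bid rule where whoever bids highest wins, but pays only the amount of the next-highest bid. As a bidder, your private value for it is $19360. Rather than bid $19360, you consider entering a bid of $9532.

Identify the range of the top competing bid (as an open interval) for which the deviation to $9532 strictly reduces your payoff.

($9532, $19360)

If the competing bid is below $9532, both bids win at the same price — no difference.
If it is above $19360, both bids lose — no difference.
If it lies strictly between $9532 and $19360, bidding your value wins at a price below your value (positive payoff) while bidding $9532 loses (payoff 0).
So the deviation strictly hurts on the open interval ($9532, $19360).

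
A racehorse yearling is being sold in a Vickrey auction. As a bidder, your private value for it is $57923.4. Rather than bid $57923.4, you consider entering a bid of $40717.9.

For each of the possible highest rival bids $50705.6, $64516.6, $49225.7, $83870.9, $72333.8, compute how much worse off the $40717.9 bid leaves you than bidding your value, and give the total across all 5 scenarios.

The deviation costs you only when the competing bid falls strictly between $40717.9 and $57923.4; elsewhere both bids give the same outcome.
$50705.6: truthful payoff $7217.8, deviation payoff $0 → loss $7217.8.
$64516.6: outcomes coincide → loss $0.
$49225.7: truthful payoff $8697.7, deviation payoff $0 → loss $8697.7.
$83870.9: outcomes coincide → loss $0.
$72333.8: outcomes coincide → loss $0.
Total loss = $7217.8 + $8697.7 = $15915.5.

$15915.5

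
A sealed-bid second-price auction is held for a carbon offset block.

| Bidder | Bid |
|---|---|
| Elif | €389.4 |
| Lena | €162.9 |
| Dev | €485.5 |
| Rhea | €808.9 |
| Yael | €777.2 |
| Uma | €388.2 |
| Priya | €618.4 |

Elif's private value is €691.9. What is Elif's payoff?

€0

Highest bid: Rhea at €808.9, so Rhea wins.
Second-highest bid: Yael at €777.2 — that is the price the winner pays.
Elif did not win, so Elif pays nothing and receives nothing: payoff €0.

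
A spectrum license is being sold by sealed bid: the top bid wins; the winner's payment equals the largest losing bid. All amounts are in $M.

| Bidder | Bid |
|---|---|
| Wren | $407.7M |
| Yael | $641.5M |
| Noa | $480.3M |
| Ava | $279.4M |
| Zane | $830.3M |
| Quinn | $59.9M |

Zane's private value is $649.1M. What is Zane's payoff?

$7.6M

Highest bid: Zane at $830.3M, so Zane wins.
Second-highest bid: Yael at $641.5M — that is the price the winner pays.
Zane's payoff = value − price = $649.1M − $641.5M = $7.6M.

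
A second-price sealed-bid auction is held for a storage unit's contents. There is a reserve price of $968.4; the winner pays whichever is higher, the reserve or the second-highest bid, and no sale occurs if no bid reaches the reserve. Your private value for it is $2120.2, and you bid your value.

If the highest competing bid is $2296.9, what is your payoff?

$0

Your bid $2120.2 is below the highest competing bid $2296.9, so you lose. Payoff $0.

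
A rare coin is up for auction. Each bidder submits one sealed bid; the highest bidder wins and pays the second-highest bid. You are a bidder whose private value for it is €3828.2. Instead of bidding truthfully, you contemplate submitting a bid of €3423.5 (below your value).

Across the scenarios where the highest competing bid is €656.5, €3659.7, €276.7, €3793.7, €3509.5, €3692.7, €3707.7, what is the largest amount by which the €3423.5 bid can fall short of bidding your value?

€656.5: same outcome either way → loss €0.
€3659.7: truthful gives €168.5, deviation gives €0 → loss €168.5.
€276.7: same outcome either way → loss €0.
€3793.7: truthful gives €34.5, deviation gives €0 → loss €34.5.
€3509.5: truthful gives €318.7, deviation gives €0 → loss €318.7.
€3692.7: truthful gives €135.5, deviation gives €0 → loss €135.5.
€3707.7: truthful gives €120.5, deviation gives €0 → loss €120.5.
Maximum loss: €318.7.

€318.7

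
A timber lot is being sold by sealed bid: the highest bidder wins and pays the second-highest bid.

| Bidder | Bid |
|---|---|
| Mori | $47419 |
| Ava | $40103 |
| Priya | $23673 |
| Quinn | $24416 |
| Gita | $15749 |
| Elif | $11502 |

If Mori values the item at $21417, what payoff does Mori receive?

−$18686

Highest bid: Mori at $47419, so Mori wins.
Second-highest bid: Ava at $40103 — that is the price the winner pays.
Mori's payoff = value − price = $21417 − $40103 = −$18686.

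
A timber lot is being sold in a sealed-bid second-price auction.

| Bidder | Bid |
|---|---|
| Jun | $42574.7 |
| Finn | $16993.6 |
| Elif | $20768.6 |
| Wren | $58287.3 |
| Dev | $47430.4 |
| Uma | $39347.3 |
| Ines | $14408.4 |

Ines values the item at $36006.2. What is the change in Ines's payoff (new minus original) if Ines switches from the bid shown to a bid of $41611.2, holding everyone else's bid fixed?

$0

The highest bid among the other bidders is $58287.3; Ines's bid doesn't change that.
Original bid $14408.4: Ines is not highest (top rival bid is $58287.3); payoff $0.
Alternative bid $41611.2: Ines is not highest (top rival bid is $58287.3); payoff $0.
Change in payoff = $0 − ($0) = $0.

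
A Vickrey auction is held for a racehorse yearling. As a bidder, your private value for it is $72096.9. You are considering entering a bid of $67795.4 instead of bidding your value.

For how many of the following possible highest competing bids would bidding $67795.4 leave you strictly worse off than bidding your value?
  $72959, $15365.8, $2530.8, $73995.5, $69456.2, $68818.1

2

The deviation hurts exactly when the highest competing bid lies strictly between $67795.4 and $72096.9 — underbidding then forfeits a profitable win.
$72959: above both → same outcome either way.
$15365.8: below both → same outcome either way.
$2530.8: below both → same outcome either way.
$73995.5: above both → same outcome either way.
$69456.2: inside the interval → strictly worse (loss $2640.7).
$68818.1: inside the interval → strictly worse (loss $3278.8).
Count: 2.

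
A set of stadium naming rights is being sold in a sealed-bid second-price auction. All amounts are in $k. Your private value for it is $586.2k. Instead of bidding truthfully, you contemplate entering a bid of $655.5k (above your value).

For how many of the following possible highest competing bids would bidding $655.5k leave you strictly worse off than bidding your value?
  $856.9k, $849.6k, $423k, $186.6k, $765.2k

0

The deviation hurts exactly when the highest competing bid lies strictly between $586.2k and $655.5k — overbidding then wins at a price above your value.
$856.9k: above both → same outcome either way.
$849.6k: above both → same outcome either way.
$423k: below both → same outcome either way.
$186.6k: below both → same outcome either way.
$765.2k: above both → same outcome either way.
Count: 0.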